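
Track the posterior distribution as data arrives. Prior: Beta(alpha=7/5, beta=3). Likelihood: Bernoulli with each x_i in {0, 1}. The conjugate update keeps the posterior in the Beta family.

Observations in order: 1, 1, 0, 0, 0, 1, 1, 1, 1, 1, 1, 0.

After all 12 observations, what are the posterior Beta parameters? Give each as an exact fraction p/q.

obs 1: x=1 → posterior Beta(12/5, 3)
obs 2: x=1 → posterior Beta(17/5, 3)
obs 3: x=0 → posterior Beta(17/5, 4)
obs 4: x=0 → posterior Beta(17/5, 5)
obs 5: x=0 → posterior Beta(17/5, 6)
obs 6: x=1 → posterior Beta(22/5, 6)
obs 7: x=1 → posterior Beta(27/5, 6)
obs 8: x=1 → posterior Beta(32/5, 6)
obs 9: x=1 → posterior Beta(37/5, 6)
obs 10: x=1 → posterior Beta(42/5, 6)
obs 11: x=1 → posterior Beta(47/5, 6)
obs 12: x=0 → posterior Beta(47/5, 7)

alpha=47/5, beta=7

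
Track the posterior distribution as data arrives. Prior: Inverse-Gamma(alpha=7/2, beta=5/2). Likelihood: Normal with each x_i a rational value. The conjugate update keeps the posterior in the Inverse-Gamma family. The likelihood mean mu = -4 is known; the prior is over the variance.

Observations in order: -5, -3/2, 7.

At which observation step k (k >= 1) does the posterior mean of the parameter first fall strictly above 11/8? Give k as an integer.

obs 1: x=-5 → posterior Inverse-Gamma(4, 3)
obs 2: x=-3/2 → posterior Inverse-Gamma(9/2, 49/8)
obs 3: x=7 → posterior Inverse-Gamma(5, 533/8)

k = 2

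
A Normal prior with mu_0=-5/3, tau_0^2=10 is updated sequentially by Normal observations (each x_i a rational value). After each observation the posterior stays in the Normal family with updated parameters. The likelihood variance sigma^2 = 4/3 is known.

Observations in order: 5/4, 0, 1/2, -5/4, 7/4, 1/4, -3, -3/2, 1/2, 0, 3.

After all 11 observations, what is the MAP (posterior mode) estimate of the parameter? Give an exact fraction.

obs 1: x=5/4 → posterior Normal(185/204, 20/17)
obs 2: x=0 → posterior Normal(185/384, 5/8)
obs 3: x=1/2 → posterior Normal(275/564, 20/47)
obs 4: x=-5/4 → posterior Normal(25/372, 10/31)
obs 5: x=7/4 → posterior Normal(365/924, 20/77)
obs 6: x=1/4 → posterior Normal(205/552, 5/23)
obs 7: x=-3 → posterior Normal(-65/642, 20/107)
obs 8: x=-3/2 → posterior Normal(-50/183, 10/61)
obs 9: x=1/2 → posterior Normal(-155/822, 20/137)
obs 10: x=0 → posterior Normal(-155/912, 5/38)
obs 11: x=3 → posterior Normal(115/1002, 20/167)

115/1002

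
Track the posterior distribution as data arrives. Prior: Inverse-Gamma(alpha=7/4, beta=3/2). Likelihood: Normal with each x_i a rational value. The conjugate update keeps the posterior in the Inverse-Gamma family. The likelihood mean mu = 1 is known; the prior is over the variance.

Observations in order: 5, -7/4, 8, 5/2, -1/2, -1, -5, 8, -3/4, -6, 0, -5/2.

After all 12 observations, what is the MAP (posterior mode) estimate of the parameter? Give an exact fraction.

375/28

obs 1: x=5 → posterior Inverse-Gamma(9/4, 19/2)
obs 2: x=-7/4 → posterior Inverse-Gamma(11/4, 425/32)
obs 3: x=8 → posterior Inverse-Gamma(13/4, 1209/32)
obs 4: x=5/2 → posterior Inverse-Gamma(15/4, 1245/32)
obs 5: x=-1/2 → posterior Inverse-Gamma(17/4, 1281/32)
obs 6: x=-1 → posterior Inverse-Gamma(19/4, 1345/32)
obs 7: x=-5 → posterior Inverse-Gamma(21/4, 1921/32)
obs 8: x=8 → posterior Inverse-Gamma(23/4, 2705/32)
obs 9: x=-3/4 → posterior Inverse-Gamma(25/4, 1377/16)
obs 10: x=-6 → posterior Inverse-Gamma(27/4, 1769/16)
obs 11: x=0 → posterior Inverse-Gamma(29/4, 1777/16)
obs 12: x=-5/2 → posterior Inverse-Gamma(31/4, 1875/16)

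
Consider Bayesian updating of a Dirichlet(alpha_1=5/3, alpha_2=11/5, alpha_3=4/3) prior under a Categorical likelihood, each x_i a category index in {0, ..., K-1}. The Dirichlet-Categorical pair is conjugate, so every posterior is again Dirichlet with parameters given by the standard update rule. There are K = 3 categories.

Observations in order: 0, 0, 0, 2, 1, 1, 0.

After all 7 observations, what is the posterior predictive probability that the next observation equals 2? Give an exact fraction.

35/183

obs 1: x=0 → posterior Dirichlet(8/3, 11/5, 4/3)
obs 2: x=0 → posterior Dirichlet(11/3, 11/5, 4/3)
obs 3: x=0 → posterior Dirichlet(14/3, 11/5, 4/3)
obs 4: x=2 → posterior Dirichlet(14/3, 11/5, 7/3)
obs 5: x=1 → posterior Dirichlet(14/3, 16/5, 7/3)
obs 6: x=1 → posterior Dirichlet(14/3, 21/5, 7/3)
obs 7: x=0 → posterior Dirichlet(17/3, 21/5, 7/3)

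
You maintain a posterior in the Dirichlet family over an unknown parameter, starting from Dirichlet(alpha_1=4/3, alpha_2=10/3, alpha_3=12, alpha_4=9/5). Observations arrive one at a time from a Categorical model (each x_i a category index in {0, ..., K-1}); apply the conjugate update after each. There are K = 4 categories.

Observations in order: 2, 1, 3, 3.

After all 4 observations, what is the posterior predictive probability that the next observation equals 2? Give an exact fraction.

obs 1: x=2 → posterior Dirichlet(4/3, 10/3, 13, 9/5)
obs 2: x=1 → posterior Dirichlet(4/3, 13/3, 13, 9/5)
obs 3: x=3 → posterior Dirichlet(4/3, 13/3, 13, 14/5)
obs 4: x=3 → posterior Dirichlet(4/3, 13/3, 13, 19/5)

195/337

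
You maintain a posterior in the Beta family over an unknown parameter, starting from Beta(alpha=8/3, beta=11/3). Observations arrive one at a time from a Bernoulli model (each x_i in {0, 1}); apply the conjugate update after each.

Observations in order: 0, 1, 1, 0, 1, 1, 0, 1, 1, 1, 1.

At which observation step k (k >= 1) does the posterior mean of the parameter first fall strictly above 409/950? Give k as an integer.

k = 2

obs 1: x=0 → posterior Beta(8/3, 14/3)
obs 2: x=1 → posterior Beta(11/3, 14/3)
obs 3: x=1 → posterior Beta(14/3, 14/3)
obs 4: x=0 → posterior Beta(14/3, 17/3)
obs 5: x=1 → posterior Beta(17/3, 17/3)
obs 6: x=1 → posterior Beta(20/3, 17/3)
obs 7: x=0 → posterior Beta(20/3, 20/3)
obs 8: x=1 → posterior Beta(23/3, 20/3)
obs 9: x=1 → posterior Beta(26/3, 20/3)
obs 10: x=1 → posterior Beta(29/3, 20/3)
obs 11: x=1 → posterior Beta(32/3, 20/3)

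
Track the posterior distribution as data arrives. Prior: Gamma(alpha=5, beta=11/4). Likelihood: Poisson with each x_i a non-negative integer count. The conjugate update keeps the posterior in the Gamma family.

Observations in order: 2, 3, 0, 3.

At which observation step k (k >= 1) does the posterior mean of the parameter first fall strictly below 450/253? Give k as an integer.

obs 1: x=2 → posterior Gamma(7, 15/4)
obs 2: x=3 → posterior Gamma(10, 19/4)
obs 3: x=0 → posterior Gamma(10, 23/4)
obs 4: x=3 → posterior Gamma(13, 27/4)

k = 3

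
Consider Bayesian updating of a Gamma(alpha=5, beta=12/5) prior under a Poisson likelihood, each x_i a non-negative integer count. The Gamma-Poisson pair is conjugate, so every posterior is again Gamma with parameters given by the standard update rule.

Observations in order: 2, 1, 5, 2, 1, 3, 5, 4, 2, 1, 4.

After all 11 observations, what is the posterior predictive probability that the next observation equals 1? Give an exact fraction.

1431054399677581616975858275778206242294496421873746622602091497525/7310883636562819725182433070324627244481920983691122184173803012096

obs 1: x=2 → posterior Gamma(7, 17/5)
obs 2: x=1 → posterior Gamma(8, 22/5)
obs 3: x=5 → posterior Gamma(13, 27/5)
obs 4: x=2 → posterior Gamma(15, 32/5)
obs 5: x=1 → posterior Gamma(16, 37/5)
obs 6: x=3 → posterior Gamma(19, 42/5)
obs 7: x=5 → posterior Gamma(24, 47/5)
obs 8: x=4 → posterior Gamma(28, 52/5)
obs 9: x=2 → posterior Gamma(30, 57/5)
obs 10: x=1 → posterior Gamma(31, 62/5)
obs 11: x=4 → posterior Gamma(35, 67/5)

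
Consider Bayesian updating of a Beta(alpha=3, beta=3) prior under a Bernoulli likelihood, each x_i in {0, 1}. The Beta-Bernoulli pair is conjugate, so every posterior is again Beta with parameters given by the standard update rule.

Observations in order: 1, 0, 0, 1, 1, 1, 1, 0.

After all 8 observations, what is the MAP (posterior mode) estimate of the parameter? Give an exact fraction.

7/12

obs 1: x=1 → posterior Beta(4, 3)
obs 2: x=0 → posterior Beta(4, 4)
obs 3: x=0 → posterior Beta(4, 5)
obs 4: x=1 → posterior Beta(5, 5)
obs 5: x=1 → posterior Beta(6, 5)
obs 6: x=1 → posterior Beta(7, 5)
obs 7: x=1 → posterior Beta(8, 5)
obs 8: x=0 → posterior Beta(8, 6)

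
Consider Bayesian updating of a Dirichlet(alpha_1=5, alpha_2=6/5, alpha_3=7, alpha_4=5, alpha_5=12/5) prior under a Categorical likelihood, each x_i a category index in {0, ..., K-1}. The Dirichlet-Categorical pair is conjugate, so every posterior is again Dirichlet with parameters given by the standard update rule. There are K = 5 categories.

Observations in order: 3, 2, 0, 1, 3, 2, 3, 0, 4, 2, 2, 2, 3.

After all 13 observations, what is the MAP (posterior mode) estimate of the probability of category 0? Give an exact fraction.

obs 1: x=3 → posterior Dirichlet(5, 6/5, 7, 6, 12/5)
obs 2: x=2 → posterior Dirichlet(5, 6/5, 8, 6, 12/5)
obs 3: x=0 → posterior Dirichlet(6, 6/5, 8, 6, 12/5)
obs 4: x=1 → posterior Dirichlet(6, 11/5, 8, 6, 12/5)
obs 5: x=3 → posterior Dirichlet(6, 11/5, 8, 7, 12/5)
obs 6: x=2 → posterior Dirichlet(6, 11/5, 9, 7, 12/5)
obs 7: x=3 → posterior Dirichlet(6, 11/5, 9, 8, 12/5)
obs 8: x=0 → posterior Dirichlet(7, 11/5, 9, 8, 12/5)
obs 9: x=4 → posterior Dirichlet(7, 11/5, 9, 8, 17/5)
obs 10: x=2 → posterior Dirichlet(7, 11/5, 10, 8, 17/5)
obs 11: x=2 → posterior Dirichlet(7, 11/5, 11, 8, 17/5)
obs 12: x=2 → posterior Dirichlet(7, 11/5, 12, 8, 17/5)
obs 13: x=3 → posterior Dirichlet(7, 11/5, 12, 9, 17/5)

30/143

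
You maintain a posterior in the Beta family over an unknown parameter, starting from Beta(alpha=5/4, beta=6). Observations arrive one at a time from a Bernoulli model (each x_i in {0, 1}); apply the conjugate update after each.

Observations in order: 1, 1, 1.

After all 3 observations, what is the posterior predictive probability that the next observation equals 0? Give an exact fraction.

obs 1: x=1 → posterior Beta(9/4, 6)
obs 2: x=1 → posterior Beta(13/4, 6)
obs 3: x=1 → posterior Beta(17/4, 6)

24/41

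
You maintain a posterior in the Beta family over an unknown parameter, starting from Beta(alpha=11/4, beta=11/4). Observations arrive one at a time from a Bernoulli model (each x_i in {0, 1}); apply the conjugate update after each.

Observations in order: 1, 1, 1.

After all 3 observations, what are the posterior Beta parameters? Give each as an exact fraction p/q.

obs 1: x=1 → posterior Beta(15/4, 11/4)
obs 2: x=1 → posterior Beta(19/4, 11/4)
obs 3: x=1 → posterior Beta(23/4, 11/4)

alpha=23/4, beta=11/4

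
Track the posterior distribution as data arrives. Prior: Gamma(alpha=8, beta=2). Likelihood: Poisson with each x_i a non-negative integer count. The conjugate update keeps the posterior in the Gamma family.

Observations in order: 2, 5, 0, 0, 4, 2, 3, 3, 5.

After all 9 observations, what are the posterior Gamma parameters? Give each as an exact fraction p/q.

alpha=32, beta=11

obs 1: x=2 → posterior Gamma(10, 3)
obs 2: x=5 → posterior Gamma(15, 4)
obs 3: x=0 → posterior Gamma(15, 5)
obs 4: x=0 → posterior Gamma(15, 6)
obs 5: x=4 → posterior Gamma(19, 7)
obs 6: x=2 → posterior Gamma(21, 8)
obs 7: x=3 → posterior Gamma(24, 9)
obs 8: x=3 → posterior Gamma(27, 10)
obs 9: x=5 → posterior Gamma(32, 11)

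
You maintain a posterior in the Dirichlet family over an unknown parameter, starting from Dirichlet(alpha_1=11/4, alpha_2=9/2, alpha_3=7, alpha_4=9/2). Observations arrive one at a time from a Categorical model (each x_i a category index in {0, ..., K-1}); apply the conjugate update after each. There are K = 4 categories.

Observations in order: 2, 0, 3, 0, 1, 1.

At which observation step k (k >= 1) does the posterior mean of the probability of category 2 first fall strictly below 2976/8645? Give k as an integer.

k = 5

obs 1: x=2 → posterior Dirichlet(11/4, 9/2, 8, 9/2)
obs 2: x=0 → posterior Dirichlet(15/4, 9/2, 8, 9/2)
obs 3: x=3 → posterior Dirichlet(15/4, 9/2, 8, 11/2)
obs 4: x=0 → posterior Dirichlet(19/4, 9/2, 8, 11/2)
obs 5: x=1 → posterior Dirichlet(19/4, 11/2, 8, 11/2)
obs 6: x=1 → posterior Dirichlet(19/4, 13/2, 8, 11/2)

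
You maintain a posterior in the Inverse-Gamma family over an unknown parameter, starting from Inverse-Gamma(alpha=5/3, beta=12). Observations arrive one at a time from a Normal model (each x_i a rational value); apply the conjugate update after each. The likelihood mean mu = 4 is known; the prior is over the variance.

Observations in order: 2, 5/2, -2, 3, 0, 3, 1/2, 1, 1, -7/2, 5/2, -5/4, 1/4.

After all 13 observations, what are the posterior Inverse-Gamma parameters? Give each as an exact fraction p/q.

alpha=49/6, beta=1717/16

obs 1: x=2 → posterior Inverse-Gamma(13/6, 14)
obs 2: x=5/2 → posterior Inverse-Gamma(8/3, 121/8)
obs 3: x=-2 → posterior Inverse-Gamma(19/6, 265/8)
obs 4: x=3 → posterior Inverse-Gamma(11/3, 269/8)
obs 5: x=0 → posterior Inverse-Gamma(25/6, 333/8)
obs 6: x=3 → posterior Inverse-Gamma(14/3, 337/8)
obs 7: x=1/2 → posterior Inverse-Gamma(31/6, 193/4)
obs 8: x=1 → posterior Inverse-Gamma(17/3, 211/4)
obs 9: x=1 → posterior Inverse-Gamma(37/6, 229/4)
obs 10: x=-7/2 → posterior Inverse-Gamma(20/3, 683/8)
obs 11: x=5/2 → posterior Inverse-Gamma(43/6, 173/2)
obs 12: x=-5/4 → posterior Inverse-Gamma(23/3, 3209/32)
obs 13: x=1/4 → posterior Inverse-Gamma(49/6, 1717/16)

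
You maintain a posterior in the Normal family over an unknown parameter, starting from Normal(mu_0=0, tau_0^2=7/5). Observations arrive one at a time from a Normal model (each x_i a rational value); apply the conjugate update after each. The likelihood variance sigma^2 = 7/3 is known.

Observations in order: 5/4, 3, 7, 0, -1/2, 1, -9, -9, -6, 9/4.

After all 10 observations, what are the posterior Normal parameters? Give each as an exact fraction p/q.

mu_0=-6/7, tau_0^2=1/5

obs 1: x=5/4 → posterior Normal(15/32, 7/8)
obs 2: x=3 → posterior Normal(51/44, 7/11)
obs 3: x=7 → posterior Normal(135/56, 1/2)
obs 4: x=0 → posterior Normal(135/68, 7/17)
obs 5: x=-1/2 → posterior Normal(129/80, 7/20)
obs 6: x=1 → posterior Normal(141/92, 7/23)
obs 7: x=-9 → posterior Normal(33/104, 7/26)
obs 8: x=-9 → posterior Normal(-75/116, 7/29)
obs 9: x=-6 → posterior Normal(-147/128, 7/32)
obs 10: x=9/4 → posterior Normal(-6/7, 1/5)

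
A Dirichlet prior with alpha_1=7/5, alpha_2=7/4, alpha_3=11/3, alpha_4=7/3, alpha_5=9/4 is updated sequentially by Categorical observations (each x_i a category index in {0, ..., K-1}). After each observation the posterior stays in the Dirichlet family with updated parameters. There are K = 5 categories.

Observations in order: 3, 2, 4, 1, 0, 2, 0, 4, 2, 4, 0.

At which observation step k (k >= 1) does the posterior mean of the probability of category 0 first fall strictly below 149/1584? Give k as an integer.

obs 1: x=3 → posterior Dirichlet(7/5, 7/4, 11/3, 10/3, 9/4)
obs 2: x=2 → posterior Dirichlet(7/5, 7/4, 14/3, 10/3, 9/4)
obs 3: x=4 → posterior Dirichlet(7/5, 7/4, 14/3, 10/3, 13/4)
obs 4: x=1 → posterior Dirichlet(7/5, 11/4, 14/3, 10/3, 13/4)
obs 5: x=0 → posterior Dirichlet(12/5, 11/4, 14/3, 10/3, 13/4)
obs 6: x=2 → posterior Dirichlet(12/5, 11/4, 17/3, 10/3, 13/4)
obs 7: x=0 → posterior Dirichlet(17/5, 11/4, 17/3, 10/3, 13/4)
obs 8: x=4 → posterior Dirichlet(17/5, 11/4, 17/3, 10/3, 17/4)
obs 9: x=2 → posterior Dirichlet(17/5, 11/4, 20/3, 10/3, 17/4)
obs 10: x=4 → posterior Dirichlet(17/5, 11/4, 20/3, 10/3, 21/4)
obs 11: x=0 → posterior Dirichlet(22/5, 11/4, 20/3, 10/3, 21/4)

k = 4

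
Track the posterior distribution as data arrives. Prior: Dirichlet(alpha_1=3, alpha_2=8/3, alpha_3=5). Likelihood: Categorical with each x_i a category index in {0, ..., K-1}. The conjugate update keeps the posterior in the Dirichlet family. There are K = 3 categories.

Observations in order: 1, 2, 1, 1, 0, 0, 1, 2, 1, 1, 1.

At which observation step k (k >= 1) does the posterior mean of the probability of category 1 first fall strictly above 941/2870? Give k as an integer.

obs 1: x=1 → posterior Dirichlet(3, 11/3, 5)
obs 2: x=2 → posterior Dirichlet(3, 11/3, 6)
obs 3: x=1 → posterior Dirichlet(3, 14/3, 6)
obs 4: x=1 → posterior Dirichlet(3, 17/3, 6)
obs 5: x=0 → posterior Dirichlet(4, 17/3, 6)
obs 6: x=0 → posterior Dirichlet(5, 17/3, 6)
obs 7: x=1 → posterior Dirichlet(5, 20/3, 6)
obs 8: x=2 → posterior Dirichlet(5, 20/3, 7)
obs 9: x=1 → posterior Dirichlet(5, 23/3, 7)
obs 10: x=1 → posterior Dirichlet(5, 26/3, 7)
obs 11: x=1 → posterior Dirichlet(5, 29/3, 7)

k = 3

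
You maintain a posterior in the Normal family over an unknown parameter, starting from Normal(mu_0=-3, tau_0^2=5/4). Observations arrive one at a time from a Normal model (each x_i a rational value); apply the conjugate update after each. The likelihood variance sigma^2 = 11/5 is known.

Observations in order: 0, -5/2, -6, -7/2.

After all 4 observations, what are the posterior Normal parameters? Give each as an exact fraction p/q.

obs 1: x=0 → posterior Normal(-44/23, 55/69)
obs 2: x=-5/2 → posterior Normal(-389/188, 55/94)
obs 3: x=-6 → posterior Normal(-689/238, 55/119)
obs 4: x=-7/2 → posterior Normal(-3, 55/144)

mu_0=-3, tau_0^2=55/144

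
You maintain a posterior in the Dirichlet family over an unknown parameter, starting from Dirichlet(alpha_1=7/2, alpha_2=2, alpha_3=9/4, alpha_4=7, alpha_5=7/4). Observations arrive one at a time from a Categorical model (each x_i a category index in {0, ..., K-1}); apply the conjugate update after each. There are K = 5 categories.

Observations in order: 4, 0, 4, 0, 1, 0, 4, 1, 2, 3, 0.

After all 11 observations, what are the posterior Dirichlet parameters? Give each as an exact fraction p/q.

alpha_1=15/2, alpha_2=4, alpha_3=13/4, alpha_4=8, alpha_5=19/4

obs 1: x=4 → posterior Dirichlet(7/2, 2, 9/4, 7, 11/4)
obs 2: x=0 → posterior Dirichlet(9/2, 2, 9/4, 7, 11/4)
obs 3: x=4 → posterior Dirichlet(9/2, 2, 9/4, 7, 15/4)
obs 4: x=0 → posterior Dirichlet(11/2, 2, 9/4, 7, 15/4)
obs 5: x=1 → posterior Dirichlet(11/2, 3, 9/4, 7, 15/4)
obs 6: x=0 → posterior Dirichlet(13/2, 3, 9/4, 7, 15/4)
obs 7: x=4 → posterior Dirichlet(13/2, 3, 9/4, 7, 19/4)
obs 8: x=1 → posterior Dirichlet(13/2, 4, 9/4, 7, 19/4)
obs 9: x=2 → posterior Dirichlet(13/2, 4, 13/4, 7, 19/4)
obs 10: x=3 → posterior Dirichlet(13/2, 4, 13/4, 8, 19/4)
obs 11: x=0 → posterior Dirichlet(15/2, 4, 13/4, 8, 19/4)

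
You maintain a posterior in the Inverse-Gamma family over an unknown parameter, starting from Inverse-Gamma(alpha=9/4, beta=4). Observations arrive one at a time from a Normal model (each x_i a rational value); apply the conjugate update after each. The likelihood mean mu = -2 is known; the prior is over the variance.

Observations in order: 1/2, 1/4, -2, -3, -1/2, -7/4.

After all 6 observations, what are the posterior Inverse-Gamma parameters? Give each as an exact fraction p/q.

alpha=21/4, beta=181/16

obs 1: x=1/2 → posterior Inverse-Gamma(11/4, 57/8)
obs 2: x=1/4 → posterior Inverse-Gamma(13/4, 309/32)
obs 3: x=-2 → posterior Inverse-Gamma(15/4, 309/32)
obs 4: x=-3 → posterior Inverse-Gamma(17/4, 325/32)
obs 5: x=-1/2 → posterior Inverse-Gamma(19/4, 361/32)
obs 6: x=-7/4 → posterior Inverse-Gamma(21/4, 181/16)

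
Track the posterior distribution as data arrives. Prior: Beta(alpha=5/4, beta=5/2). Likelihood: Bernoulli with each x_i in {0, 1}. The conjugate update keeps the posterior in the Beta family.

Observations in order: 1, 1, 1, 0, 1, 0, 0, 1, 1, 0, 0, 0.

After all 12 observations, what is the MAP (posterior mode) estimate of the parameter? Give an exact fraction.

5/11

obs 1: x=1 → posterior Beta(9/4, 5/2)
obs 2: x=1 → posterior Beta(13/4, 5/2)
obs 3: x=1 → posterior Beta(17/4, 5/2)
obs 4: x=0 → posterior Beta(17/4, 7/2)
obs 5: x=1 → posterior Beta(21/4, 7/2)
obs 6: x=0 → posterior Beta(21/4, 9/2)
obs 7: x=0 → posterior Beta(21/4, 11/2)
obs 8: x=1 → posterior Beta(25/4, 11/2)
obs 9: x=1 → posterior Beta(29/4, 11/2)
obs 10: x=0 → posterior Beta(29/4, 13/2)
obs 11: x=0 → posterior Beta(29/4, 15/2)
obs 12: x=0 → posterior Beta(29/4, 17/2)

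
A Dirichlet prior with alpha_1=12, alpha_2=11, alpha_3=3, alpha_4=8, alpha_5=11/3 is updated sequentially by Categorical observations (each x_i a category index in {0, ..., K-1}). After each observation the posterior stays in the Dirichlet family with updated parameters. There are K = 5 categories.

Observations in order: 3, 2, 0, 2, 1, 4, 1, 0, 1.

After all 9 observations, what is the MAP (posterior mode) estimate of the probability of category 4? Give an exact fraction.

obs 1: x=3 → posterior Dirichlet(12, 11, 3, 9, 11/3)
obs 2: x=2 → posterior Dirichlet(12, 11, 4, 9, 11/3)
obs 3: x=0 → posterior Dirichlet(13, 11, 4, 9, 11/3)
obs 4: x=2 → posterior Dirichlet(13, 11, 5, 9, 11/3)
obs 5: x=1 → posterior Dirichlet(13, 12, 5, 9, 11/3)
obs 6: x=4 → posterior Dirichlet(13, 12, 5, 9, 14/3)
obs 7: x=1 → posterior Dirichlet(13, 13, 5, 9, 14/3)
obs 8: x=0 → posterior Dirichlet(14, 13, 5, 9, 14/3)
obs 9: x=1 → posterior Dirichlet(14, 14, 5, 9, 14/3)

11/125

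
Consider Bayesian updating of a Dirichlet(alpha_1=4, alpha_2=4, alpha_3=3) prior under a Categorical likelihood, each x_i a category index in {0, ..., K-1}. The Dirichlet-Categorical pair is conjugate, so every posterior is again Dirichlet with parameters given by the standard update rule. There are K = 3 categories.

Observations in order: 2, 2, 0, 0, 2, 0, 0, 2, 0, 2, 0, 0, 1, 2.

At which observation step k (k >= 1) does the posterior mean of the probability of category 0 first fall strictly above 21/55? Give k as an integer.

obs 1: x=2 → posterior Dirichlet(4, 4, 4)
obs 2: x=2 → posterior Dirichlet(4, 4, 5)
obs 3: x=0 → posterior Dirichlet(5, 4, 5)
obs 4: x=0 → posterior Dirichlet(6, 4, 5)
obs 5: x=2 → posterior Dirichlet(6, 4, 6)
obs 6: x=0 → posterior Dirichlet(7, 4, 6)
obs 7: x=0 → posterior Dirichlet(8, 4, 6)
obs 8: x=2 → posterior Dirichlet(8, 4, 7)
obs 9: x=0 → posterior Dirichlet(9, 4, 7)
obs 10: x=2 → posterior Dirichlet(9, 4, 8)
obs 11: x=0 → posterior Dirichlet(10, 4, 8)
obs 12: x=0 → posterior Dirichlet(11, 4, 8)
obs 13: x=1 → posterior Dirichlet(11, 5, 8)
obs 14: x=2 → posterior Dirichlet(11, 5, 9)

k = 4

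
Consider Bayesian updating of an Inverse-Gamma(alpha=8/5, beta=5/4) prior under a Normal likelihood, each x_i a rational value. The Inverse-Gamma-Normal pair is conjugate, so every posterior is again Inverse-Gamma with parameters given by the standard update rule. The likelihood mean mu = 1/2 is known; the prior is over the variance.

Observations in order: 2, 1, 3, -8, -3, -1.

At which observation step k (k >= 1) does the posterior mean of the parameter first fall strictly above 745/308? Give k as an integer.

k = 3

obs 1: x=2 → posterior Inverse-Gamma(21/10, 19/8)
obs 2: x=1 → posterior Inverse-Gamma(13/5, 5/2)
obs 3: x=3 → posterior Inverse-Gamma(31/10, 45/8)
obs 4: x=-8 → posterior Inverse-Gamma(18/5, 167/4)
obs 5: x=-3 → posterior Inverse-Gamma(41/10, 383/8)
obs 6: x=-1 → posterior Inverse-Gamma(23/5, 49)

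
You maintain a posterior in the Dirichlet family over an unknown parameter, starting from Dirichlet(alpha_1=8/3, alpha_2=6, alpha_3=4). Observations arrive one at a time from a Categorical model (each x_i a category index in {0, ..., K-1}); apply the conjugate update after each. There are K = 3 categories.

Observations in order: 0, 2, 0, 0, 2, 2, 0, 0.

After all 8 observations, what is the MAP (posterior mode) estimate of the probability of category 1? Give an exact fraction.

obs 1: x=0 → posterior Dirichlet(11/3, 6, 4)
obs 2: x=2 → posterior Dirichlet(11/3, 6, 5)
obs 3: x=0 → posterior Dirichlet(14/3, 6, 5)
obs 4: x=0 → posterior Dirichlet(17/3, 6, 5)
obs 5: x=2 → posterior Dirichlet(17/3, 6, 6)
obs 6: x=2 → posterior Dirichlet(17/3, 6, 7)
obs 7: x=0 → posterior Dirichlet(20/3, 6, 7)
obs 8: x=0 → posterior Dirichlet(23/3, 6, 7)

15/53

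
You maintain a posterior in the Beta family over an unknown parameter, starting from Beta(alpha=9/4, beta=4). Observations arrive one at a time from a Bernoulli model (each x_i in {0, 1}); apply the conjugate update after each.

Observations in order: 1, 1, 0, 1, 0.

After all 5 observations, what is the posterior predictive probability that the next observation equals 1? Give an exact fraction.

7/15

obs 1: x=1 → posterior Beta(13/4, 4)
obs 2: x=1 → posterior Beta(17/4, 4)
obs 3: x=0 → posterior Beta(17/4, 5)
obs 4: x=1 → posterior Beta(21/4, 5)
obs 5: x=0 → posterior Beta(21/4, 6)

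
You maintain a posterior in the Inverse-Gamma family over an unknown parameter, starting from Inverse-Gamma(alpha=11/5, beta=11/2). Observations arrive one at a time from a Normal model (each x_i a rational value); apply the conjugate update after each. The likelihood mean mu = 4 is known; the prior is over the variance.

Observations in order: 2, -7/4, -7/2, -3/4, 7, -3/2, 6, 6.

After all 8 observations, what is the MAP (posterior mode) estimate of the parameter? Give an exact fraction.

obs 1: x=2 → posterior Inverse-Gamma(27/10, 15/2)
obs 2: x=-7/4 → posterior Inverse-Gamma(16/5, 769/32)
obs 3: x=-7/2 → posterior Inverse-Gamma(37/10, 1669/32)
obs 4: x=-3/4 → posterior Inverse-Gamma(21/5, 1015/16)
obs 5: x=7 → posterior Inverse-Gamma(47/10, 1087/16)
obs 6: x=-3/2 → posterior Inverse-Gamma(26/5, 1329/16)
obs 7: x=6 → posterior Inverse-Gamma(57/10, 1361/16)
obs 8: x=6 → posterior Inverse-Gamma(31/5, 1393/16)

6965/576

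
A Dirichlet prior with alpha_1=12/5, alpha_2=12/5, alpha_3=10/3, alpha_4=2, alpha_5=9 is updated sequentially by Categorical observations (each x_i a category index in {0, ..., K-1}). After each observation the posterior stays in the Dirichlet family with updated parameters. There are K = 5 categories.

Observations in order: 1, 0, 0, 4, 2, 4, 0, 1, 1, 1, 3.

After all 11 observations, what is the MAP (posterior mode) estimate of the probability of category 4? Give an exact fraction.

150/377

obs 1: x=1 → posterior Dirichlet(12/5, 17/5, 10/3, 2, 9)
obs 2: x=0 → posterior Dirichlet(17/5, 17/5, 10/3, 2, 9)
obs 3: x=0 → posterior Dirichlet(22/5, 17/5, 10/3, 2, 9)
obs 4: x=4 → posterior Dirichlet(22/5, 17/5, 10/3, 2, 10)
obs 5: x=2 → posterior Dirichlet(22/5, 17/5, 13/3, 2, 10)
obs 6: x=4 → posterior Dirichlet(22/5, 17/5, 13/3, 2, 11)
obs 7: x=0 → posterior Dirichlet(27/5, 17/5, 13/3, 2, 11)
obs 8: x=1 → posterior Dirichlet(27/5, 22/5, 13/3, 2, 11)
obs 9: x=1 → posterior Dirichlet(27/5, 27/5, 13/3, 2, 11)
obs 10: x=1 → posterior Dirichlet(27/5, 32/5, 13/3, 2, 11)
obs 11: x=3 → posterior Dirichlet(27/5, 32/5, 13/3, 3, 11)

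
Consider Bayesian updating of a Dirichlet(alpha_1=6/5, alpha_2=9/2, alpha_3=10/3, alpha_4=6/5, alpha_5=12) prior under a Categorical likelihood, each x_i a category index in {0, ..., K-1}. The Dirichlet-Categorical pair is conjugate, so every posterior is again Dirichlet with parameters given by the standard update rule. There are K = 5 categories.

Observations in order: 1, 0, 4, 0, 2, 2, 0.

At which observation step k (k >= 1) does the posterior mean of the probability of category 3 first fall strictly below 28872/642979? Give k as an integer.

obs 1: x=1 → posterior Dirichlet(6/5, 11/2, 10/3, 6/5, 12)
obs 2: x=0 → posterior Dirichlet(11/5, 11/2, 10/3, 6/5, 12)
obs 3: x=4 → posterior Dirichlet(11/5, 11/2, 10/3, 6/5, 13)
obs 4: x=0 → posterior Dirichlet(16/5, 11/2, 10/3, 6/5, 13)
obs 5: x=2 → posterior Dirichlet(16/5, 11/2, 13/3, 6/5, 13)
obs 6: x=2 → posterior Dirichlet(16/5, 11/2, 16/3, 6/5, 13)
obs 7: x=0 → posterior Dirichlet(21/5, 11/2, 16/3, 6/5, 13)

k = 5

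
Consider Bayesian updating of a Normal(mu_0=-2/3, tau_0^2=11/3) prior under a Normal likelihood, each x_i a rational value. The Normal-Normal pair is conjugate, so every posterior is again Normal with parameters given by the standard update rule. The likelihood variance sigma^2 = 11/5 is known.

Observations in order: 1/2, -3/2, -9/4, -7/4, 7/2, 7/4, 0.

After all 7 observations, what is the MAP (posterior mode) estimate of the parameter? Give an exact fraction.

-3/152

obs 1: x=1/2 → posterior Normal(1/16, 11/8)
obs 2: x=-3/2 → posterior Normal(-7/13, 11/13)
obs 3: x=-9/4 → posterior Normal(-73/72, 11/18)
obs 4: x=-7/4 → posterior Normal(-27/23, 11/23)
obs 5: x=7/2 → posterior Normal(-19/56, 11/28)
obs 6: x=7/4 → posterior Normal(-1/44, 1/3)
obs 7: x=0 → posterior Normal(-3/152, 11/38)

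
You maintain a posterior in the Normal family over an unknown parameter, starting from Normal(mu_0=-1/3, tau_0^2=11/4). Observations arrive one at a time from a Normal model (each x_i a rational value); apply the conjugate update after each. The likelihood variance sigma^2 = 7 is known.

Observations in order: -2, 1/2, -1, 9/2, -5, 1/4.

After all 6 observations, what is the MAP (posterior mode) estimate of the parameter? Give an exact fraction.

obs 1: x=-2 → posterior Normal(-94/117, 77/39)
obs 2: x=1/2 → posterior Normal(-31/60, 77/50)
obs 3: x=-1 → posterior Normal(-221/366, 77/61)
obs 4: x=9/2 → posterior Normal(19/108, 77/72)
obs 5: x=-5 → posterior Normal(-127/249, 77/83)
obs 6: x=1/4 → posterior Normal(-475/1128, 77/94)

-475/1128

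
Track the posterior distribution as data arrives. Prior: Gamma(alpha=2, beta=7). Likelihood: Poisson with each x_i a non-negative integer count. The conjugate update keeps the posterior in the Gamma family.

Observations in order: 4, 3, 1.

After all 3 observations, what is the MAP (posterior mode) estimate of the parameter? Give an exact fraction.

9/10

obs 1: x=4 → posterior Gamma(6, 8)
obs 2: x=3 → posterior Gamma(9, 9)
obs 3: x=1 → posterior Gamma(10, 10)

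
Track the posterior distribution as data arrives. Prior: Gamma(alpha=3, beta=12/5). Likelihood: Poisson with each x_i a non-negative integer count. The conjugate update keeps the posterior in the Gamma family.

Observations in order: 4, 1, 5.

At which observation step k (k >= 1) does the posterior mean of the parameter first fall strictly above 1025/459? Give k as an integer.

obs 1: x=4 → posterior Gamma(7, 17/5)
obs 2: x=1 → posterior Gamma(8, 22/5)
obs 3: x=5 → posterior Gamma(13, 27/5)

k = 3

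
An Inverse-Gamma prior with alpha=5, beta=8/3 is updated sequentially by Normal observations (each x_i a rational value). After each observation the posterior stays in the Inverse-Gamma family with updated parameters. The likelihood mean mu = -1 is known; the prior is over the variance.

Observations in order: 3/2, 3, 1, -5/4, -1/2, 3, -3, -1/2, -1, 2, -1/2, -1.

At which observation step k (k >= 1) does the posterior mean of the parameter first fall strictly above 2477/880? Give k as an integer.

k = 3

obs 1: x=3/2 → posterior Inverse-Gamma(11/2, 139/24)
obs 2: x=3 → posterior Inverse-Gamma(6, 331/24)
obs 3: x=1 → posterior Inverse-Gamma(13/2, 379/24)
obs 4: x=-5/4 → posterior Inverse-Gamma(7, 1519/96)
obs 5: x=-1/2 → posterior Inverse-Gamma(15/2, 1531/96)
obs 6: x=3 → posterior Inverse-Gamma(8, 2299/96)
obs 7: x=-3 → posterior Inverse-Gamma(17/2, 2491/96)
obs 8: x=-1/2 → posterior Inverse-Gamma(9, 2503/96)
obs 9: x=-1 → posterior Inverse-Gamma(19/2, 2503/96)
obs 10: x=2 → posterior Inverse-Gamma(10, 2935/96)
obs 11: x=-1/2 → posterior Inverse-Gamma(21/2, 2947/96)
obs 12: x=-1 → posterior Inverse-Gamma(11, 2947/96)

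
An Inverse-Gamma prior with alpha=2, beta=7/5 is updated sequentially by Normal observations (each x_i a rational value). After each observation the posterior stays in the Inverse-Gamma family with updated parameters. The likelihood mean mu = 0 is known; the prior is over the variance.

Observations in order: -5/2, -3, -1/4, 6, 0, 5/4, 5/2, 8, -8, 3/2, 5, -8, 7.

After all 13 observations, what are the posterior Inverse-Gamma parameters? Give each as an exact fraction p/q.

obs 1: x=-5/2 → posterior Inverse-Gamma(5/2, 181/40)
obs 2: x=-3 → posterior Inverse-Gamma(3, 361/40)
obs 3: x=-1/4 → posterior Inverse-Gamma(7/2, 1449/160)
obs 4: x=6 → posterior Inverse-Gamma(4, 4329/160)
obs 5: x=0 → posterior Inverse-Gamma(9/2, 4329/160)
obs 6: x=5/4 → posterior Inverse-Gamma(5, 2227/80)
obs 7: x=5/2 → posterior Inverse-Gamma(11/2, 2477/80)
obs 8: x=8 → posterior Inverse-Gamma(6, 5037/80)
obs 9: x=-8 → posterior Inverse-Gamma(13/2, 7597/80)
obs 10: x=3/2 → posterior Inverse-Gamma(7, 7687/80)
obs 11: x=5 → posterior Inverse-Gamma(15/2, 8687/80)
obs 12: x=-8 → posterior Inverse-Gamma(8, 11247/80)
obs 13: x=7 → posterior Inverse-Gamma(17/2, 13207/80)

alpha=17/2, beta=13207/80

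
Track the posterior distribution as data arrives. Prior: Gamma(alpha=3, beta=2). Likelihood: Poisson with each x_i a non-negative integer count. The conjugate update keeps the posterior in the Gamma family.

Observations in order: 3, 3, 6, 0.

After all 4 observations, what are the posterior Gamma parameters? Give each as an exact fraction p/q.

alpha=15, beta=6

obs 1: x=3 → posterior Gamma(6, 3)
obs 2: x=3 → posterior Gamma(9, 4)
obs 3: x=6 → posterior Gamma(15, 5)
obs 4: x=0 → posterior Gamma(15, 6)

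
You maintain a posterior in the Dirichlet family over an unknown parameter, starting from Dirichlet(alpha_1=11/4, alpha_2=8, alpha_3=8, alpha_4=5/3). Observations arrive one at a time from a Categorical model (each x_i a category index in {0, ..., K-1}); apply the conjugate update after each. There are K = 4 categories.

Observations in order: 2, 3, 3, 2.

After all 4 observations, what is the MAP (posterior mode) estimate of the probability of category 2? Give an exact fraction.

108/245

obs 1: x=2 → posterior Dirichlet(11/4, 8, 9, 5/3)
obs 2: x=3 → posterior Dirichlet(11/4, 8, 9, 8/3)
obs 3: x=3 → posterior Dirichlet(11/4, 8, 9, 11/3)
obs 4: x=2 → posterior Dirichlet(11/4, 8, 10, 11/3)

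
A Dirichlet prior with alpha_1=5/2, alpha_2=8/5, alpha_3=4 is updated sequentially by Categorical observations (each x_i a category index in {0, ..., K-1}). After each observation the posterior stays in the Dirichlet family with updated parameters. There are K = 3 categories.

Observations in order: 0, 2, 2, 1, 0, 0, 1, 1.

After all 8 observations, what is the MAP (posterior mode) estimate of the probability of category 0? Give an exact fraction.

obs 1: x=0 → posterior Dirichlet(7/2, 8/5, 4)
obs 2: x=2 → posterior Dirichlet(7/2, 8/5, 5)
obs 3: x=2 → posterior Dirichlet(7/2, 8/5, 6)
obs 4: x=1 → posterior Dirichlet(7/2, 13/5, 6)
obs 5: x=0 → posterior Dirichlet(9/2, 13/5, 6)
obs 6: x=0 → posterior Dirichlet(11/2, 13/5, 6)
obs 7: x=1 → posterior Dirichlet(11/2, 18/5, 6)
obs 8: x=1 → posterior Dirichlet(11/2, 23/5, 6)

45/131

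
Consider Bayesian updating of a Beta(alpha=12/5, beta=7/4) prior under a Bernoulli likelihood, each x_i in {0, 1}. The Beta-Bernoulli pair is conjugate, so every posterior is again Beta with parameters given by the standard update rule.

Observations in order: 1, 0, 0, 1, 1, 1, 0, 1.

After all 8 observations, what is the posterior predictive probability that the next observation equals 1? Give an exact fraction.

148/243

obs 1: x=1 → posterior Beta(17/5, 7/4)
obs 2: x=0 → posterior Beta(17/5, 11/4)
obs 3: x=0 → posterior Beta(17/5, 15/4)
obs 4: x=1 → posterior Beta(22/5, 15/4)
obs 5: x=1 → posterior Beta(27/5, 15/4)
obs 6: x=1 → posterior Beta(32/5, 15/4)
obs 7: x=0 → posterior Beta(32/5, 19/4)
obs 8: x=1 → posterior Beta(37/5, 19/4)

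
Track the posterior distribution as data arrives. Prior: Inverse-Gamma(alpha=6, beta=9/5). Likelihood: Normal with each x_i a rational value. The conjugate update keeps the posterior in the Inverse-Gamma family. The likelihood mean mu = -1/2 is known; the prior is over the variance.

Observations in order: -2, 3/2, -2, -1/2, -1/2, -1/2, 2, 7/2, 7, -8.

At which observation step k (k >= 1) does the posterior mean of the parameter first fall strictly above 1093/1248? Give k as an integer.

k = 3

obs 1: x=-2 → posterior Inverse-Gamma(13/2, 117/40)
obs 2: x=3/2 → posterior Inverse-Gamma(7, 197/40)
obs 3: x=-2 → posterior Inverse-Gamma(15/2, 121/20)
obs 4: x=-1/2 → posterior Inverse-Gamma(8, 121/20)
obs 5: x=-1/2 → posterior Inverse-Gamma(17/2, 121/20)
obs 6: x=-1/2 → posterior Inverse-Gamma(9, 121/20)
obs 7: x=2 → posterior Inverse-Gamma(19/2, 367/40)
obs 8: x=7/2 → posterior Inverse-Gamma(10, 687/40)
obs 9: x=7 → posterior Inverse-Gamma(21/2, 453/10)
obs 10: x=-8 → posterior Inverse-Gamma(11, 2937/40)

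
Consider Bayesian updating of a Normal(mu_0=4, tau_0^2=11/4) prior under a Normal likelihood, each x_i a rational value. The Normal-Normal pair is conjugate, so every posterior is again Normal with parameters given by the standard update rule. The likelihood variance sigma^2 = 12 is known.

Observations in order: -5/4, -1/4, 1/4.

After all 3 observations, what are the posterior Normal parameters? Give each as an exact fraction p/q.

mu_0=713/324, tau_0^2=44/27

obs 1: x=-5/4 → posterior Normal(713/236, 132/59)
obs 2: x=-1/4 → posterior Normal(351/140, 66/35)
obs 3: x=1/4 → posterior Normal(713/324, 44/27)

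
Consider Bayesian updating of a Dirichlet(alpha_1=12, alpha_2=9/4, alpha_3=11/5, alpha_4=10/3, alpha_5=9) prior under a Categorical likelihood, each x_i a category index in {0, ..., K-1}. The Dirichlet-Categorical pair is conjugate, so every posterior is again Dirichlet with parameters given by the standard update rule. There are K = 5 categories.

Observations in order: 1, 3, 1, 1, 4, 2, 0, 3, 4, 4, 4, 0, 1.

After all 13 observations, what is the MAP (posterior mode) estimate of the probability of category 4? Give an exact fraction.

720/2207

obs 1: x=1 → posterior Dirichlet(12, 13/4, 11/5, 10/3, 9)
obs 2: x=3 → posterior Dirichlet(12, 13/4, 11/5, 13/3, 9)
obs 3: x=1 → posterior Dirichlet(12, 17/4, 11/5, 13/3, 9)
obs 4: x=1 → posterior Dirichlet(12, 21/4, 11/5, 13/3, 9)
obs 5: x=4 → posterior Dirichlet(12, 21/4, 11/5, 13/3, 10)
obs 6: x=2 → posterior Dirichlet(12, 21/4, 16/5, 13/3, 10)
obs 7: x=0 → posterior Dirichlet(13, 21/4, 16/5, 13/3, 10)
obs 8: x=3 → posterior Dirichlet(13, 21/4, 16/5, 16/3, 10)
obs 9: x=4 → posterior Dirichlet(13, 21/4, 16/5, 16/3, 11)
obs 10: x=4 → posterior Dirichlet(13, 21/4, 16/5, 16/3, 12)
obs 11: x=4 → posterior Dirichlet(13, 21/4, 16/5, 16/3, 13)
obs 12: x=0 → posterior Dirichlet(14, 21/4, 16/5, 16/3, 13)
obs 13: x=1 → posterior Dirichlet(14, 25/4, 16/5, 16/3, 13)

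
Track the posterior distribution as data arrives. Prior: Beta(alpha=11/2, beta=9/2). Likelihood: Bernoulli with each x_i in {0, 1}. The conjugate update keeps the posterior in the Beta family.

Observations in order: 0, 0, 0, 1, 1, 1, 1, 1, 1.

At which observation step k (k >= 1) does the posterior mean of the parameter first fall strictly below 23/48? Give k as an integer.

k = 2

obs 1: x=0 → posterior Beta(11/2, 11/2)
obs 2: x=0 → posterior Beta(11/2, 13/2)
obs 3: x=0 → posterior Beta(11/2, 15/2)
obs 4: x=1 → posterior Beta(13/2, 15/2)
obs 5: x=1 → posterior Beta(15/2, 15/2)
obs 6: x=1 → posterior Beta(17/2, 15/2)
obs 7: x=1 → posterior Beta(19/2, 15/2)
obs 8: x=1 → posterior Beta(21/2, 15/2)
obs 9: x=1 → posterior Beta(23/2, 15/2)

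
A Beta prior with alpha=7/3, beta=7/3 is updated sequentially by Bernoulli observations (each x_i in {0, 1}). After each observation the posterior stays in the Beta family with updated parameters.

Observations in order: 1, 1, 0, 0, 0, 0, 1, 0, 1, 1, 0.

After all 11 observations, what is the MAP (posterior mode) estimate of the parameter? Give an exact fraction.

19/41

obs 1: x=1 → posterior Beta(10/3, 7/3)
obs 2: x=1 → posterior Beta(13/3, 7/3)
obs 3: x=0 → posterior Beta(13/3, 10/3)
obs 4: x=0 → posterior Beta(13/3, 13/3)
obs 5: x=0 → posterior Beta(13/3, 16/3)
obs 6: x=0 → posterior Beta(13/3, 19/3)
obs 7: x=1 → posterior Beta(16/3, 19/3)
obs 8: x=0 → posterior Beta(16/3, 22/3)
obs 9: x=1 → posterior Beta(19/3, 22/3)
obs 10: x=1 → posterior Beta(22/3, 22/3)
obs 11: x=0 → posterior Beta(22/3, 25/3)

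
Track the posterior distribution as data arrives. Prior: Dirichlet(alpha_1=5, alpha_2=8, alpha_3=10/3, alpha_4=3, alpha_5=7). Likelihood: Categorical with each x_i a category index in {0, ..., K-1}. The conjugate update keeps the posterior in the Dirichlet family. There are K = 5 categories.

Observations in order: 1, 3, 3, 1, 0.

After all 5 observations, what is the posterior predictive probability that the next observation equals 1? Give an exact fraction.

15/47

obs 1: x=1 → posterior Dirichlet(5, 9, 10/3, 3, 7)
obs 2: x=3 → posterior Dirichlet(5, 9, 10/3, 4, 7)
obs 3: x=3 → posterior Dirichlet(5, 9, 10/3, 5, 7)
obs 4: x=1 → posterior Dirichlet(5, 10, 10/3, 5, 7)
obs 5: x=0 → posterior Dirichlet(6, 10, 10/3, 5, 7)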